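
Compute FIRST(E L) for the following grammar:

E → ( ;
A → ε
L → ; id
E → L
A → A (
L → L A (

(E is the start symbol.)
FIRST sets of the non-terminals involved (from the grammar, by fixed-point iteration):
  FIRST(E) = { '(', ';' }

To compute FIRST(E L), process the symbols left to right:
Symbol E is a non-terminal. Add FIRST(E) \ {ε} = { '(', ';' }
E is not nullable (ε ∉ FIRST(E)), so stop here.
FIRST(E L) = { '(', ';' }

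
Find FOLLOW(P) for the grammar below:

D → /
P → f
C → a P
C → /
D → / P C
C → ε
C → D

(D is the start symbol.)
In C → a P: P is at the end, add FOLLOW(C)
In D → / P C: P is followed by C, add FIRST(C) \ {ε} = { '/', 'a' }
  C is nullable, so also add FOLLOW(D)

The FOLLOW sets referred to above (computed the same way, to a fixed point):
  FOLLOW(C) = { $ }
  FOLLOW(D) = { $ }

Taking the union: FOLLOW(P) = { $, '/', 'a' }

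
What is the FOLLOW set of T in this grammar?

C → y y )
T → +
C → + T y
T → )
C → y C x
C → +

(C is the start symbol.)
{ 'y' }

To compute FOLLOW(T), find every occurrence of T on a right-hand side N → α T β: add FIRST(β) \ {ε}, and if β is empty or nullable also add FOLLOW(N). Iterate to a fixed point.

In C → + T y: T is followed by y, add FIRST(y) \ {ε} = { 'y' }

Taking the union: FOLLOW(T) = { 'y' }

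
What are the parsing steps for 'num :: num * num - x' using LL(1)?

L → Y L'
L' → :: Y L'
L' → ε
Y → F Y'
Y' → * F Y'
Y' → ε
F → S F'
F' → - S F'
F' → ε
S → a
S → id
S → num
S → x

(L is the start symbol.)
LL(1) parsing maintains a stack (initially the start symbol over $) and the input. At each step: if the stack top is a terminal, match it against the current input token; if it is a non-terminal N, replace it with the RHS of M[N, lookahead] (the unique production whose predict set contains the lookahead).

Stack is shown with the top on the left.

Stack           Input                   Action
----------------------------------------------
L $             num :: num * num - x $  output L → Y L'
Y L' $          num :: num * num - x $  output Y → F Y'
F Y' L' $       num :: num * num - x $  output F → S F'
S F' Y' L' $    num :: num * num - x $  output S → num
num F' Y' L' $  num :: num * num - x $  match 'num'
F' Y' L' $      :: num * num - x $      output F' → ε
Y' L' $         :: num * num - x $      output Y' → ε
L' $            :: num * num - x $      output L' → :: Y L'
:: Y L' $       :: num * num - x $      match '::'
Y L' $          num * num - x $         output Y → F Y'
F Y' L' $       num * num - x $         output F → S F'
S F' Y' L' $    num * num - x $         output S → num
num F' Y' L' $  num * num - x $         match 'num'
F' Y' L' $      * num - x $             output F' → ε
Y' L' $         * num - x $             output Y' → * F Y'
* F Y' L' $     * num - x $             match '*'
F Y' L' $       num - x $               output F → S F'
S F' Y' L' $    num - x $               output S → num
num F' Y' L' $  num - x $               match 'num'
F' Y' L' $      - x $                   output F' → - S F'
- S F' Y' L' $  - x $                   match '-'
S F' Y' L' $    x $                     output S → x
x F' Y' L' $    x $                     match 'x'
F' Y' L' $      $                       output F' → ε
Y' L' $         $                       output Y' → ε
L' $            $                       output L' → ε
$               $                       accept

The string is accepted.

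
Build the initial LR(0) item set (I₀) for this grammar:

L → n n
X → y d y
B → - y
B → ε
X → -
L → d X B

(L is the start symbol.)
First, augment the grammar with L' → L
I₀ = CLOSURE({ [L' → . L] }):
  [L' → . L] has the dot before L: add [L → . n n], [L → . d X B]
No further items can be added.

I₀ = { [L → . d X B], [L → . n n], [L' → . L] }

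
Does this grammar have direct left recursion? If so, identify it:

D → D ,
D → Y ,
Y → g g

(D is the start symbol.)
Yes, D is left-recursive

Direct left recursion occurs when N → N α for some non-terminal N (the right-hand side begins with the left-hand side itself).

D → D ,: LEFT RECURSIVE (starts with D)
D → Y ,: starts with Y
Y → g g: starts with g

The grammar has direct left recursion on: D.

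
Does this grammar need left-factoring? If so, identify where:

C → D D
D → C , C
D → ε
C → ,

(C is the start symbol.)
Left-factoring is needed when two productions for the same non-terminal
share a common prefix on the right-hand side.

Productions for C:
  C → D D
  C → ,
Productions for D:
  D → C , C
  D → ε

No common prefixes found.

Answer: No, left-factoring is not needed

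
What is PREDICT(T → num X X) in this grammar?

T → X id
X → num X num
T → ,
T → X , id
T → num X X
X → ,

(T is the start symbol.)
{ 'num' }

PREDICT(T → num X X) = (FIRST(RHS) \ {ε}) ∪ (FOLLOW(T) if ε ∈ FIRST(RHS), i.e. RHS ⇒* ε)
FIRST(num X X) = { 'num' }
ε ∉ FIRST(num X X), so FOLLOW(T) is not added.
PREDICT(T → num X X) = { 'num' }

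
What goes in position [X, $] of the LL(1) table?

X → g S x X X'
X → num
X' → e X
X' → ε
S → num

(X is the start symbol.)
To find M[X, $], we find productions for X where $ is in the predict set (PREDICT(N → α) = (FIRST(α) \ {ε}) ∪ (FOLLOW(N) if α ⇒* ε)).

X → g S x X X': PREDICT = { 'g' }
X → num: PREDICT = { 'num' }

M[X, $] is empty (no production applies)

Answer: Empty (error entry)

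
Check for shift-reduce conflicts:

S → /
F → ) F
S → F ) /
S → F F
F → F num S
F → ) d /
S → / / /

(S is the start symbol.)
Yes — I2: [S → / .] vs [S → / . / /]; I6: [S → F F .] vs [F → F . num S]; I10: [F → ) F .] vs [F → F . num S]

A shift-reduce conflict occurs when an LR(0) state has both:
  - a complete (reduce) item [A → α .] (dot at the end), and
  - a shift item [B → β . c γ] (dot before a terminal).

Augment with S' → S and build the canonical LR(0) collection (I0 = CLOSURE({[S' → . S]}), then GOTO on every symbol after a dot until no new states appear). It has 15 states:
  I0: { [F → . ) F], [F → . ) d /], [F → . F num S], [S → . / / /], [S → . /], [S → . F ) /], [S → . F F], [S' → . S] }  — shift
  I1: { [F → ) . F], [F → ) . d /], [F → . ) F], [F → . ) d /], [F → . F num S] }  — shift
  I2: { [S → / . / /], [S → / .] }  — shift, reduce
  I3: { [F → . ) F], [F → . ) d /], [F → . F num S], [F → F . num S], [S → F . ) /], [S → F . F] }  — shift
  I4: { [S' → S .] }  — accept
  I5: { [F → ) . F], [F → ) . d /], [F → . ) F], [F → . ) d /], [F → . F num S], [S → F ) . /] }  — shift
  I6: { [F → F . num S], [S → F F .] }  — shift, reduce
  I7: { [F → . ) F], [F → . ) d /], [F → . F num S], [F → F num . S], [S → . / / /], [S → . /], [S → . F ) /], [S → . F F] }  — shift
  I8: { [F → F num S .] }  — reduce
  I9: { [S → F ) / .] }  — reduce
  I10: { [F → ) F .], [F → F . num S] }  — shift, reduce
  I11: { [F → ) d . /] }  — shift
  I12: { [F → ) d / .] }  — reduce
  I13: { [S → / / . /] }  — shift
  I14: { [S → / / / .] }  — reduce

I2 contains reduce item [S → / .] and shift item [S → / . / /] — shift-reduce conflict.
I6 contains reduce item [S → F F .] and shift item [F → F . num S] — shift-reduce conflict.
I10 contains reduce item [F → ) F .] and shift item [F → F . num S] — shift-reduce conflict.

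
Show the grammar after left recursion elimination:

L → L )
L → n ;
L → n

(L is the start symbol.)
L is directly left-recursive. The standard transformation for
  A → A α₁ | ... | A α_m | β₁ | ... | β_n
is
  A  → β₁ A' | ... | β_n A'
  A' → α₁ A' | ... | α_m A' | ε

L → n ; becomes L → n ; L'
L → n becomes L → n L'
L → L ) becomes L' → ) L'
Add L' → ε

Resulting grammar:
L → n ; L'
L → n L'
L' → ) L'
L' → ε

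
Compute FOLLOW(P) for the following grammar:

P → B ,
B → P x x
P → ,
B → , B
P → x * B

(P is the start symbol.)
To compute FOLLOW(P), find every occurrence of P on a right-hand side N → α P β: add FIRST(β) \ {ε}, and if β is empty or nullable also add FOLLOW(N). Iterate to a fixed point.

P is the start symbol, so $ ∈ FOLLOW(P).
In B → P x x: P is followed by x x, add FIRST(x x) \ {ε} = { 'x' }

Taking the union: FOLLOW(P) = { $, 'x' }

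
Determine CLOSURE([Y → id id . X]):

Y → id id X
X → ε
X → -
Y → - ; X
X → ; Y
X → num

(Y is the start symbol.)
Start with: [Y → id id . X]
  [Y → id id . X] has the dot before X: add [X → .], [X → . -], [X → . ; Y], [X → . num]
No further items can be added.

CLOSURE = { [X → . -], [X → . ; Y], [X → . num], [X → .], [Y → id id . X] }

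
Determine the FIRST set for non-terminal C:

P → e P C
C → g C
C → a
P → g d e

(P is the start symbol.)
To compute FIRST(C), examine every production with C on the left-hand side, reading each right-hand side left to right until a non-nullable symbol is reached.

From C → g C:
  - g is a terminal: add 'g' and stop
From C → a:
  - a is a terminal: add 'a' and stop

Collecting: FIRST(C) = { 'a', 'g' }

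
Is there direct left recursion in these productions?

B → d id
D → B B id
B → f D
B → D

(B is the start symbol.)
Direct left recursion occurs when N → N α for some non-terminal N (the right-hand side begins with the left-hand side itself).

B → d id: starts with d
D → B B id: starts with B
B → f D: starts with f
B → D: starts with D

No direct left recursion found.

Answer: No direct left recursion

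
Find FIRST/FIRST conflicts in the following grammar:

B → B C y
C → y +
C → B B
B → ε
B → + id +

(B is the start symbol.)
A FIRST/FIRST conflict occurs when two productions N → α and N → β for the same non-terminal have FIRST(α) ∩ FIRST(β) ≠ ∅ (with ε ∈ FIRST of a nullable right-hand side, so two nullable alternatives also conflict).

FIRST sets of the non-terminals at (or reachable through a nullable prefix from) the front of some alternative:
  FIRST(B) = { '+', 'y', ε }
  FIRST(C) = { '+', 'y', ε }

Productions for B:
  B → B C y: FIRST = { '+', 'y' }
  B → ε: FIRST = { ε }
  B → + id +: FIRST = { '+' }
Productions for C:
  C → y +: FIRST = { 'y' }
  C → B B: FIRST = { '+', 'y', ε }

Conflict for B: B → B C y and B → + id +
  Overlap: { '+' }
Conflict for C: C → y + and C → B B
  Overlap: { 'y' }

Answer: Yes. B → B C y / B → '+' id '+' on { '+' }; C → y '+' / C → B B on { 'y' }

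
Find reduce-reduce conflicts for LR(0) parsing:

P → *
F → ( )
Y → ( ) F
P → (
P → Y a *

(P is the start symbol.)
A reduce-reduce conflict occurs when an LR(0) state has two complete items [A → α .] and [B → β .] — both call for a reduction, and with no lookahead the parser cannot choose between them.

Augment with P' → P and build the canonical LR(0) collection (I0 = CLOSURE({[P' → . P]}), then GOTO on every symbol after a dot until no new states appear). It has 11 states:
  I0: { [P → . (], [P → . *], [P → . Y a *], [P' → . P], [Y → . ( ) F] }  — shift
  I1: { [P → ( .], [Y → ( . ) F] }  — shift, reduce
  I2: { [P → * .] }  — reduce
  I3: { [P' → P .] }  — accept
  I4: { [P → Y . a *] }  — shift
  I5: { [P → Y a . *] }  — shift
  I6: { [P → Y a * .] }  — reduce
  I7: { [F → . ( )], [Y → ( ) . F] }  — shift
  I8: { [F → ( . )] }  — shift
  I9: { [Y → ( ) F .] }  — reduce
  I10: { [F → ( ) .] }  — reduce

No state contains more than one complete item.

Answer: No reduce-reduce conflicts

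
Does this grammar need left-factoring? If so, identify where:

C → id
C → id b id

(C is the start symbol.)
Yes, C has productions with common prefix 'id'

Left-factoring is needed when two productions for the same non-terminal
share a common prefix on the right-hand side.

Productions for C:
  C → id
  C → id b id

Found common prefix 'id' in productions for C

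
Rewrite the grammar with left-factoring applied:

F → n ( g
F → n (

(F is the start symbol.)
F → n ( F'
F' → g
F' → ε

Left-factoring transforms A → αβ₁ | αβ₂ into A → αA' and A' → β₁ | β₂
(α is the longest common prefix among the alternatives). Repeat until
no nonterminal has two alternatives with a common prefix.

Round 1: F has alternatives sharing prefix 'n ('. Introduce F': F → n ( F'
  Add: F' → g
  Add: F' → ε

No remaining common prefixes — done.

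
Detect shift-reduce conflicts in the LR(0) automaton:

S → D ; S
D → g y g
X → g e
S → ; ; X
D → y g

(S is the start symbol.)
No shift-reduce conflicts

A shift-reduce conflict occurs when an LR(0) state has both:
  - a complete (reduce) item [A → α .] (dot at the end), and
  - a shift item [B → β . c γ] (dot before a terminal).

Augment with S' → S and build the canonical LR(0) collection (I0 = CLOSURE({[S' → . S]}), then GOTO on every symbol after a dot until no new states appear). It has 15 states:
  I0: { [D → . g y g], [D → . y g], [S → . ; ; X], [S → . D ; S], [S' → . S] }  — shift
  I1: { [S → ; . ; X] }  — shift
  I2: { [S → D . ; S] }  — shift
  I3: { [S' → S .] }  — accept
  I4: { [D → g . y g] }  — shift
  I5: { [D → y . g] }  — shift
  I6: { [D → y g .] }  — reduce
  I7: { [D → g y . g] }  — shift
  I8: { [D → g y g .] }  — reduce
  I9: { [D → . g y g], [D → . y g], [S → . ; ; X], [S → . D ; S], [S → D ; . S] }  — shift
  I10: { [S → D ; S .] }  — reduce
  I11: { [S → ; ; . X], [X → . g e] }  — shift
  I12: { [S → ; ; X .] }  — reduce
  I13: { [X → g . e] }  — shift
  I14: { [X → g e .] }  — reduce

No state contains both a complete item and a shift item.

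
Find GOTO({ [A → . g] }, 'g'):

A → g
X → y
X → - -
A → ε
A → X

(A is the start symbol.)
{ [A → g .] }

GOTO(I, 'g') = CLOSURE({ [A → αX.β] : [A → α.Xβ] ∈ I, X = 'g' })

Items with dot before 'g', with the dot advanced:
  [A → . g] → [A → g .]
Closure adds nothing (no advanced item has the dot before a non-terminal).

GOTO = { [A → g .] }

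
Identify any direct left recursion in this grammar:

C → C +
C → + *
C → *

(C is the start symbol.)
Yes, C is left-recursive

Direct left recursion occurs when N → N α for some non-terminal N (the right-hand side begins with the left-hand side itself).

C → C +: LEFT RECURSIVE (starts with C)
C → + *: starts with '+'
C → *: starts with '*'

The grammar has direct left recursion on: C.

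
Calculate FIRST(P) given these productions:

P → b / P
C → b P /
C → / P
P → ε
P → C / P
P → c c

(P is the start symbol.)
FIRST sets of the other non-terminals involved (by the same procedure, iterated to a fixed point):
  FIRST(C) = { '/', 'b' }

From P → b / P:
  - b is a terminal: add 'b' and stop
From P → ε:
  - ε-production, so ε ∈ FIRST(P)
From P → C / P:
  - C is a non-terminal: add FIRST(C) \ {ε} = { '/', 'b' }
    C is not nullable, so stop
From P → c c:
  - c is a terminal: add 'c' and stop

Collecting: FIRST(P) = { '/', 'b', 'c', ε }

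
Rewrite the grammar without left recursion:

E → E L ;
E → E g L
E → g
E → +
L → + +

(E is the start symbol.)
E → g E'
E → + E'
E' → L ; E'
E' → g L E'
E' → ε
L → + +

E is directly left-recursive. The standard transformation for
  A → A α₁ | ... | A α_m | β₁ | ... | β_n
is
  A  → β₁ A' | ... | β_n A'
  A' → α₁ A' | ... | α_m A' | ε

E → g becomes E → g E'
E → + becomes E → + E'
E → E L ; becomes E' → L ; E'
E → E g L becomes E' → g L E'
Add E' → ε

Productions for other non-terminals are unchanged:
  L → + +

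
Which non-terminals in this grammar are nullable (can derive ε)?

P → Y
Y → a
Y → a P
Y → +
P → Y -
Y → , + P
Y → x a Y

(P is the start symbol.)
A non-terminal is nullable if it can derive ε (the empty string): either it has an ε-production, or it has a production whose right-hand side consists entirely of nullable non-terminals.

There are no ε-productions, so no non-terminal can derive ε.
No non-terminals are nullable.

Answer: None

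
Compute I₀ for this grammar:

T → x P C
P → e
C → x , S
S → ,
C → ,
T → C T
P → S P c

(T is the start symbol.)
{ [C → . ,], [C → . x , S], [T → . C T], [T → . x P C], [T' → . T] }

First, augment the grammar with T' → T
I₀ = CLOSURE({ [T' → . T] }):
  [T' → . T] has the dot before T: add [T → . x P C], [T → . C T]
  [T → . C T] has the dot before C: add [C → . x , S], [C → . ,]
No further items can be added.

I₀ = { [C → . ,], [C → . x , S], [T → . C T], [T → . x P C], [T' → . T] }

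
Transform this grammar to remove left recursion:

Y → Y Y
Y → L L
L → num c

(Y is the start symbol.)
Y is directly left-recursive. The standard transformation for
  A → A α₁ | ... | A α_m | β₁ | ... | β_n
is
  A  → β₁ A' | ... | β_n A'
  A' → α₁ A' | ... | α_m A' | ε

Y → L L becomes Y → L L Y'
Y → Y Y becomes Y' → Y Y'
Add Y' → ε

Productions for other non-terminals are unchanged:
  L → num c

Resulting grammar:
Y → L L Y'
Y' → Y Y'
Y' → ε
L → num c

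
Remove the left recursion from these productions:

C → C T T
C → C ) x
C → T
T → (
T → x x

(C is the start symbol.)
C is directly left-recursive. The standard transformation for
  A → A α₁ | ... | A α_m | β₁ | ... | β_n
is
  A  → β₁ A' | ... | β_n A'
  A' → α₁ A' | ... | α_m A' | ε

C → T becomes C → T C'
C → C T T becomes C' → T T C'
C → C ) x becomes C' → ) x C'
Add C' → ε

Productions for other non-terminals are unchanged:
  T → (
  T → x x

Resulting grammar:
C → T C'
C' → T T C'
C' → ) x C'
C' → ε
T → (
T → x x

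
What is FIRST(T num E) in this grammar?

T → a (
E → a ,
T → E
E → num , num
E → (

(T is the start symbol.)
{ '(', 'a', 'num' }

FIRST sets of the non-terminals involved (from the grammar, by fixed-point iteration):
  FIRST(T) = { '(', 'a', 'num' }

To compute FIRST(T num E), process the symbols left to right:
Symbol T is a non-terminal. Add FIRST(T) \ {ε} = { '(', 'a', 'num' }
T is not nullable (ε ∉ FIRST(T)), so stop here.
FIRST(T num E) = { '(', 'a', 'num' }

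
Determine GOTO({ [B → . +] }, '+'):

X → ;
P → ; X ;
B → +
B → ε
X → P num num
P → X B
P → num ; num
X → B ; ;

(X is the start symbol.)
GOTO(I, '+') = CLOSURE({ [A → αX.β] : [A → α.Xβ] ∈ I, X = '+' })

Items with dot before '+', with the dot advanced:
  [B → . +] → [B → + .]
Closure adds nothing (no advanced item has the dot before a non-terminal).

GOTO = { [B → + .] }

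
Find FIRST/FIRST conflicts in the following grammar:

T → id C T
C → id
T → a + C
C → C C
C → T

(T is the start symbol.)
A FIRST/FIRST conflict occurs when two productions N → α and N → β for the same non-terminal have FIRST(α) ∩ FIRST(β) ≠ ∅ (with ε ∈ FIRST of a nullable right-hand side, so two nullable alternatives also conflict).

FIRST sets of the non-terminals at (or reachable through a nullable prefix from) the front of some alternative:
  FIRST(C) = { 'a', 'id' }
  FIRST(T) = { 'a', 'id' }

Productions for T:
  T → id C T: FIRST = { 'id' }
  T → a + C: FIRST = { 'a' }
Productions for C:
  C → id: FIRST = { 'id' }
  C → C C: FIRST = { 'a', 'id' }
  C → T: FIRST = { 'a', 'id' }

Conflict for C: C → id and C → C C
  Overlap: { 'id' }
Conflict for C: C → id and C → T
  Overlap: { 'id' }
Conflict for C: C → C C and C → T
  Overlap: { 'a', 'id' }

Answer: Yes. C → id / C → C C on { 'id' }; C → id / C → T on { 'id' }; C → C C / C → T on { 'a', 'id' }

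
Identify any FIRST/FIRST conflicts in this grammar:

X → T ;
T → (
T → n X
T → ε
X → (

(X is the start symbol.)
FIRST sets of the non-terminals at (or reachable through a nullable prefix from) the front of some alternative:
  FIRST(T) = { '(', 'n', ε }

Productions for X:
  X → T ;: FIRST = { '(', ';', 'n' }
  X → (: FIRST = { '(' }
Productions for T:
  T → (: FIRST = { '(' }
  T → n X: FIRST = { 'n' }
  T → ε: FIRST = { ε }

Conflict for X: X → T ; and X → (
  Overlap: { '(' }

Answer: Yes. X → T ';' / X → '(' on { '(' }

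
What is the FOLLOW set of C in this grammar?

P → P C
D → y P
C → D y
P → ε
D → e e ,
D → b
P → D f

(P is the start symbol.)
To compute FOLLOW(C), find every occurrence of C on a right-hand side N → α C β: add FIRST(β) \ {ε}, and if β is empty or nullable also add FOLLOW(N). Iterate to a fixed point.

In P → P C: C is at the end, add FOLLOW(P)

The FOLLOW sets referred to above (computed the same way, to a fixed point):
  FOLLOW(P) = { $, 'b', 'e', 'f', 'y' }

Taking the union: FOLLOW(C) = { $, 'b', 'e', 'f', 'y' }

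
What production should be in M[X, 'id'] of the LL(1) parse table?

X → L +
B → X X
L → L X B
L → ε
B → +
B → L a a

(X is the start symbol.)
Empty (error entry)

To find M[X, 'id'], we find productions for X where 'id' is in the predict set (PREDICT(N → α) = (FIRST(α) \ {ε}) ∪ (FOLLOW(N) if α ⇒* ε)).

Relevant sets:
  FIRST(L) = { '+', ε }

X → L +: PREDICT = { '+' }

M[X, 'id'] is empty (no production applies)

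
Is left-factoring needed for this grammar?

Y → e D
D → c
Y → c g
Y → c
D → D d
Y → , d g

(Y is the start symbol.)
Yes, Y has productions with common prefix 'c'

Left-factoring is needed when two productions for the same non-terminal
share a common prefix on the right-hand side.

Productions for Y:
  Y → e D
  Y → c g
  Y → c
  Y → , d g
Productions for D:
  D → c
  D → D d

Found common prefix 'c' in productions for Y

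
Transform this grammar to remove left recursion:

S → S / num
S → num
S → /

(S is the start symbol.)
S → num S'
S → / S'
S' → / num S'
S' → ε

S is directly left-recursive. The standard transformation for
  A → A α₁ | ... | A α_m | β₁ | ... | β_n
is
  A  → β₁ A' | ... | β_n A'
  A' → α₁ A' | ... | α_m A' | ε

S → num becomes S → num S'
S → / becomes S → / S'
S → S / num becomes S' → / num S'
Add S' → ε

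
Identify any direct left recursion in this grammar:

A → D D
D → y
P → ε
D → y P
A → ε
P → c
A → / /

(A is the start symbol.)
No direct left recursion

A → D D: starts with D
D → y: starts with y
P → ε: starts with ε
D → y P: starts with y
A → ε: starts with ε
P → c: starts with c
A → / /: starts with '/'

No direct left recursion found.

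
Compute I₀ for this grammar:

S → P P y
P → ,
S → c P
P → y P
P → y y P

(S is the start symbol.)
{ [P → . ,], [P → . y P], [P → . y y P], [S → . P P y], [S → . c P], [S' → . S] }

First, augment the grammar with S' → S
I₀ = CLOSURE({ [S' → . S] }):
  [S' → . S] has the dot before S: add [S → . P P y], [S → . c P]
  [S → . P P y] has the dot before P: add [P → . ,], [P → . y P], [P → . y y P]
No further items can be added.

I₀ = { [P → . ,], [P → . y P], [P → . y y P], [S → . P P y], [S → . c P], [S' → . S] }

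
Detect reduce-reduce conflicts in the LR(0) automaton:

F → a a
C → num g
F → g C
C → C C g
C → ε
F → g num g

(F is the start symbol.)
Augment with F' → F and build the canonical LR(0) collection (I0 = CLOSURE({[F' → . F]}), then GOTO on every symbol after a dot until no new states appear). It has 12 states:
  I0: { [F → . a a], [F → . g C], [F → . g num g], [F' → . F] }  — shift
  I1: { [F' → F .] }  — accept
  I2: { [F → a . a] }  — shift
  I3: { [C → . C C g], [C → . num g], [C → .], [F → g . C], [F → g . num g] }  — shift, reduce
  I4: { [C → . C C g], [C → . num g], [C → .], [C → C . C g], [F → g C .] }  — shift, 2 reduces
  I5: { [C → num . g], [F → g num . g] }  — shift
  I6: { [C → num g .], [F → g num g .] }  — 2 reduces
  I7: { [C → . C C g], [C → . num g], [C → .], [C → C . C g], [C → C C . g] }  — shift, reduce
  I8: { [C → num . g] }  — shift
  I9: { [C → num g .] }  — reduce
  I10: { [C → C C g .] }  — reduce
  I11: { [F → a a .] }  — reduce

I4 contains complete items [C → .], [F → g C .] — reduce-reduce conflict.
I6 contains complete items [C → num g .], [F → g num g .] — reduce-reduce conflict.

Answer: Yes — I4: [C → .] vs [F → g C .]; I6: [C → num g .] vs [F → g num g .]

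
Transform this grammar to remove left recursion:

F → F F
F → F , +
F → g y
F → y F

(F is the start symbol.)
F is directly left-recursive. The standard transformation for
  A → A α₁ | ... | A α_m | β₁ | ... | β_n
is
  A  → β₁ A' | ... | β_n A'
  A' → α₁ A' | ... | α_m A' | ε

F → g y becomes F → g y F'
F → y F becomes F → y F F'
F → F F becomes F' → F F'
F → F , + becomes F' → , + F'
Add F' → ε

Resulting grammar:
F → g y F'
F → y F F'
F' → F F'
F' → , + F'
F' → ε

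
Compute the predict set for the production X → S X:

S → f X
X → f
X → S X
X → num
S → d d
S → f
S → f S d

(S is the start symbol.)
{ 'd', 'f' }

PREDICT(X → S X) = (FIRST(RHS) \ {ε}) ∪ (FOLLOW(X) if ε ∈ FIRST(RHS), i.e. RHS ⇒* ε)
FIRST(S) = { 'd', 'f' }
FIRST(S X) = { 'd', 'f' }
ε ∉ FIRST(S X), so FOLLOW(X) is not added.
PREDICT(X → S X) = { 'd', 'f' }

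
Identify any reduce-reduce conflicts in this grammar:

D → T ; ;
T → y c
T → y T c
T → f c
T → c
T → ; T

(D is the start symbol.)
A reduce-reduce conflict occurs when an LR(0) state has two complete items [A → α .] and [B → β .] — both call for a reduction, and with no lookahead the parser cannot choose between them.

Augment with D' → D and build the canonical LR(0) collection (I0 = CLOSURE({[D' → . D]}), then GOTO on every symbol after a dot until no new states appear). It has 14 states:
  I0: { [D → . T ; ;], [D' → . D], [T → . ; T], [T → . c], [T → . f c], [T → . y T c], [T → . y c] }  — shift
  I1: { [T → . ; T], [T → . c], [T → . f c], [T → . y T c], [T → . y c], [T → ; . T] }  — shift
  I2: { [D' → D .] }  — accept
  I3: { [D → T . ; ;] }  — shift
  I4: { [T → c .] }  — reduce
  I5: { [T → f . c] }  — shift
  I6: { [T → . ; T], [T → . c], [T → . f c], [T → . y T c], [T → . y c], [T → y . T c], [T → y . c] }  — shift
  I7: { [T → y T . c] }  — shift
  I8: { [T → c .], [T → y c .] }  — 2 reduces
  I9: { [T → y T c .] }  — reduce
  I10: { [T → f c .] }  — reduce
  I11: { [D → T ; . ;] }  — shift
  I12: { [D → T ; ; .] }  — reduce
  I13: { [T → ; T .] }  — reduce

I8 contains complete items [T → c .], [T → y c .] — reduce-reduce conflict.

Answer: Yes — I8: [T → c .] vs [T → y c .]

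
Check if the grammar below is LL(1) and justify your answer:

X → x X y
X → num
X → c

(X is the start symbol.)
For X:
  PREDICT(X → x X y) = { 'x' }
  PREDICT(X → num) = { 'num' }
  PREDICT(X → c) = { 'c' }

All predict sets are disjoint. The grammar IS LL(1).

Answer: Yes, the grammar is LL(1).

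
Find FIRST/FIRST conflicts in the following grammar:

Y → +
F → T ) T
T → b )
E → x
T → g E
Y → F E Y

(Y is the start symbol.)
No FIRST/FIRST conflicts.

A FIRST/FIRST conflict occurs when two productions N → α and N → β for the same non-terminal have FIRST(α) ∩ FIRST(β) ≠ ∅ (with ε ∈ FIRST of a nullable right-hand side, so two nullable alternatives also conflict).

FIRST sets of the non-terminals at (or reachable through a nullable prefix from) the front of some alternative:
  FIRST(F) = { 'b', 'g' }

Productions for Y:
  Y → +: FIRST = { '+' }
  Y → F E Y: FIRST = { 'b', 'g' }
Productions for T:
  T → b ): FIRST = { 'b' }
  T → g E: FIRST = { 'g' }
F, E have only one production, so no FIRST/FIRST conflict is possible there.

All alternatives of each non-terminal have pairwise disjoint FIRST sets.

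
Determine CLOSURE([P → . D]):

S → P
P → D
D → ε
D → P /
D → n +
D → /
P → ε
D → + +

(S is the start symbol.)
To compute CLOSURE, for each item [A → α.Bβ] where B is a non-terminal, add [B → .γ] for all productions B → γ; repeat for the newly added items until nothing changes.

Start with: [P → . D]
  [P → . D] has the dot before D: add [D → .], [D → . P /], [D → . n +], [D → . /], [D → . + +]
  [D → . P /] has the dot before P: add [P → .]
No further items can be added.

CLOSURE = { [D → . + +], [D → . /], [D → . P /], [D → . n +], [D → .], [P → . D], [P → .] }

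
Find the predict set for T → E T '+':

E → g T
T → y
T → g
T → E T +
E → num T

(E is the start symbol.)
{ 'g', 'num' }

PREDICT(T → E T '+') = (FIRST(RHS) \ {ε}) ∪ (FOLLOW(T) if ε ∈ FIRST(RHS), i.e. RHS ⇒* ε)
FIRST(E) = { 'g', 'num' }
FIRST(E T '+') = { 'g', 'num' }
ε ∉ FIRST(E T '+'), so FOLLOW(T) is not added.
PREDICT(T → E T '+') = { 'g', 'num' }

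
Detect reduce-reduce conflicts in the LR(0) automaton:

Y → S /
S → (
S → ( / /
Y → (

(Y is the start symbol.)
A reduce-reduce conflict occurs when an LR(0) state has two complete items [A → α .] and [B → β .] — both call for a reduction, and with no lookahead the parser cannot choose between them.

Augment with Y' → Y and build the canonical LR(0) collection (I0 = CLOSURE({[Y' → . Y]}), then GOTO on every symbol after a dot until no new states appear). It has 7 states:
  I0: { [S → . ( / /], [S → . (], [Y → . (], [Y → . S /], [Y' → . Y] }  — shift
  I1: { [S → ( . / /], [S → ( .], [Y → ( .] }  — shift, 2 reduces
  I2: { [Y → S . /] }  — shift
  I3: { [Y' → Y .] }  — accept
  I4: { [Y → S / .] }  — reduce
  I5: { [S → ( / . /] }  — shift
  I6: { [S → ( / / .] }  — reduce

I1 contains complete items [S → ( .], [Y → ( .] — reduce-reduce conflict.

Answer: Yes — I1: [S → ( .] vs [Y → ( .]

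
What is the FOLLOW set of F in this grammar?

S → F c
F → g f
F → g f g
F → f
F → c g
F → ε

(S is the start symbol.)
{ 'c' }

To compute FOLLOW(F), find every occurrence of F on a right-hand side N → α F β: add FIRST(β) \ {ε}, and if β is empty or nullable also add FOLLOW(N). Iterate to a fixed point.

In S → F c: F is followed by c, add FIRST(c) \ {ε} = { 'c' }

Taking the union: FOLLOW(F) = { 'c' }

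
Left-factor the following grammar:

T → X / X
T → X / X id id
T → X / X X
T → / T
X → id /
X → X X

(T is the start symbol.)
T → X / X T'
T' → ε
T' → id id
T' → X
T → / T
X → id /
X → X X

Left-factoring transforms A → αβ₁ | αβ₂ into A → αA' and A' → β₁ | β₂
(α is the longest common prefix among the alternatives). Repeat until
no nonterminal has two alternatives with a common prefix.

Round 1: T has alternatives sharing prefix 'X / X'. Introduce T': T → X / X T'
  Add: T' → ε
  Add: T' → id id
  Add: T' → X

No remaining common prefixes — done.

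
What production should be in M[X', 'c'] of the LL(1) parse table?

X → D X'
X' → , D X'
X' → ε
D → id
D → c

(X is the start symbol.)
Empty (error entry)

To find M[X', 'c'], we find productions for X' where 'c' is in the predict set (PREDICT(N → α) = (FIRST(α) \ {ε}) ∪ (FOLLOW(N) if α ⇒* ε)).

Relevant sets:
  FOLLOW(X') = { $ }

X' → , D X': PREDICT = { ',' }
X' → ε: PREDICT = { $ }

M[X', 'c'] is empty (no production applies)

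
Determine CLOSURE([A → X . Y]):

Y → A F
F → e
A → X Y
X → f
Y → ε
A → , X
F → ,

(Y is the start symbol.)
Start with: [A → X . Y]
  [A → X . Y] has the dot before Y: add [Y → . A F], [Y → .]
  [Y → . A F] has the dot before A: add [A → . X Y], [A → . , X]
  [A → . X Y] has the dot before X: add [X → . f]
No further items can be added.

CLOSURE = { [A → . , X], [A → . X Y], [A → X . Y], [X → . f], [Y → . A F], [Y → .] }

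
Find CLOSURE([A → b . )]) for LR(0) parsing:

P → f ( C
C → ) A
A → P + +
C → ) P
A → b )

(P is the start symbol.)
{ [A → b . )] }

Start with: [A → b . )]
The dot precedes the terminal ')', so nothing is added.

CLOSURE = { [A → b . )] }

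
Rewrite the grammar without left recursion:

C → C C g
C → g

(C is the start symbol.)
C → g C'
C' → C g C'
C' → ε

C is directly left-recursive. The standard transformation for
  A → A α₁ | ... | A α_m | β₁ | ... | β_n
is
  A  → β₁ A' | ... | β_n A'
  A' → α₁ A' | ... | α_m A' | ε

C → g becomes C → g C'
C → C C g becomes C' → C g C'
Add C' → ε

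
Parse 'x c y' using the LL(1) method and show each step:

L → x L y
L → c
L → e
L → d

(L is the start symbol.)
LL(1) parsing maintains a stack (initially the start symbol over $) and the input. At each step: if the stack top is a terminal, match it against the current input token; if it is a non-terminal N, replace it with the RHS of M[N, lookahead] (the unique production whose predict set contains the lookahead).

Stack is shown with the top on the left.

Stack    Input    Action
------------------------
L $      x c y $  output L → x L y
x L y $  x c y $  match 'x'
L y $    c y $    output L → c
c y $    c y $    match 'c'
y $      y $      match 'y'
$        $        accept

The string is accepted.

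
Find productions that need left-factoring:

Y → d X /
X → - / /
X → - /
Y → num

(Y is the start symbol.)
Left-factoring is needed when two productions for the same non-terminal
share a common prefix on the right-hand side.

Productions for Y:
  Y → d X /
  Y → num
Productions for X:
  X → - / /
  X → - /

Found common prefix '- /' in productions for X

Answer: Yes, X has productions with common prefix '- /'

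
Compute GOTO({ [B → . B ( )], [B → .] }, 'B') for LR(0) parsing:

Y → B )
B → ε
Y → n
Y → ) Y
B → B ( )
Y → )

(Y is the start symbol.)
{ [B → B . ( )] }

GOTO(I, 'B') = CLOSURE({ [A → αX.β] : [A → α.Xβ] ∈ I, X = 'B' })

Items with dot before 'B', with the dot advanced:
  [B → . B ( )] → [B → B . ( )]
Closure adds nothing (no advanced item has the dot before a non-terminal).

GOTO = { [B → B . ( )] }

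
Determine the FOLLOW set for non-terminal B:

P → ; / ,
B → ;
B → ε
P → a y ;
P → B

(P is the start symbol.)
{ $ }

To compute FOLLOW(B), find every occurrence of B on a right-hand side N → α B β: add FIRST(β) \ {ε}, and if β is empty or nullable also add FOLLOW(N). Iterate to a fixed point.

In P → B: B is at the end, add FOLLOW(P)

The FOLLOW sets referred to above (computed the same way, to a fixed point):
  FOLLOW(P) = { $ }

Taking the union: FOLLOW(B) = { $ }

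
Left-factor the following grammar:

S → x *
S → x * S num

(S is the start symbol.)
S → x * S'
S' → ε
S' → S num

Left-factoring transforms A → αβ₁ | αβ₂ into A → αA' and A' → β₁ | β₂
(α is the longest common prefix among the alternatives). Repeat until
no nonterminal has two alternatives with a common prefix.

Round 1: S has alternatives sharing prefix 'x *'. Introduce S': S → x * S'
  Add: S' → ε
  Add: S' → S num

No remaining common prefixes — done.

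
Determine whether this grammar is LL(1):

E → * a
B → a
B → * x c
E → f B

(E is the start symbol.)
For E:
  PREDICT(E → '*' a) = { '*' }
  PREDICT(E → f B) = { 'f' }
For B:
  PREDICT(B → a) = { 'a' }
  PREDICT(B → '*' x c) = { '*' }

All predict sets are disjoint. The grammar IS LL(1).

Answer: Yes, the grammar is LL(1).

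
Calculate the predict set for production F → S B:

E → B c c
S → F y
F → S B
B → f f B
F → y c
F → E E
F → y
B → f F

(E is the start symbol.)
{ 'f', 'y' }

PREDICT(F → S B) = (FIRST(RHS) \ {ε}) ∪ (FOLLOW(F) if ε ∈ FIRST(RHS), i.e. RHS ⇒* ε)
FIRST(S) = { 'f', 'y' }
FIRST(S B) = { 'f', 'y' }
ε ∉ FIRST(S B), so FOLLOW(F) is not added.
PREDICT(F → S B) = { 'f', 'y' }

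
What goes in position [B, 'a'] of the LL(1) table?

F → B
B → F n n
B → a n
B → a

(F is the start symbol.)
To find M[B, 'a'], we find productions for B where 'a' is in the predict set (PREDICT(N → α) = (FIRST(α) \ {ε}) ∪ (FOLLOW(N) if α ⇒* ε)).

Relevant sets:
  FIRST(F) = { 'a' }

B → F n n: PREDICT = { 'a' }
  'a' is in predict set, so this production goes in M[B, 'a']
B → a n: PREDICT = { 'a' }
  'a' is in predict set, so this production goes in M[B, 'a']
B → a: PREDICT = { 'a' }
  'a' is in predict set, so this production goes in M[B, 'a']

M[B, 'a'] = B → F n n, B → a n, B → a  (a multiply-defined cell — the grammar is not LL(1))

Answer: B → F n n, B → a n, B → a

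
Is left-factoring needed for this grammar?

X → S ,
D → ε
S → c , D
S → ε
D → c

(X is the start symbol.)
No, left-factoring is not needed

Left-factoring is needed when two productions for the same non-terminal
share a common prefix on the right-hand side.

Productions for D:
  D → ε
  D → c
Productions for S:
  S → c , D
  S → ε

No common prefixes found.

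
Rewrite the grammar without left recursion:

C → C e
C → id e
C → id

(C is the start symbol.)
C is directly left-recursive. The standard transformation for
  A → A α₁ | ... | A α_m | β₁ | ... | β_n
is
  A  → β₁ A' | ... | β_n A'
  A' → α₁ A' | ... | α_m A' | ε

C → id e becomes C → id e C'
C → id becomes C → id C'
C → C e becomes C' → e C'
Add C' → ε

Resulting grammar:
C → id e C'
C → id C'
C' → e C'
C' → ε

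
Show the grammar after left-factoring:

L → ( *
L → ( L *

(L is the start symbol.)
Left-factoring transforms A → αβ₁ | αβ₂ into A → αA' and A' → β₁ | β₂
(α is the longest common prefix among the alternatives). Repeat until
no nonterminal has two alternatives with a common prefix.

Round 1: L has alternatives sharing prefix '('. Introduce L': L → ( L'
  Add: L' → *
  Add: L' → L *

No remaining common prefixes — done.

Resulting grammar:
L → ( L'
L' → *
L' → L *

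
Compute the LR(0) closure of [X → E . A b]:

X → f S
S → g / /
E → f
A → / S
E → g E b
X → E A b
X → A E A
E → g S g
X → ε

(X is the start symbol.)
Start with: [X → E . A b]
  [X → E . A b] has the dot before A: add [A → . / S]
No further items can be added.

CLOSURE = { [A → . / S], [X → E . A b] }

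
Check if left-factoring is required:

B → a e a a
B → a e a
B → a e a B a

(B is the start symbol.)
Yes, B has productions with common prefix 'a e a'

Left-factoring is needed when two productions for the same non-terminal
share a common prefix on the right-hand side.

Productions for B:
  B → a e a a
  B → a e a
  B → a e a B a

Found common prefix 'a e a' in productions for B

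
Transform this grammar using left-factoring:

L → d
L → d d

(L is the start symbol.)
Left-factoring transforms A → αβ₁ | αβ₂ into A → αA' and A' → β₁ | β₂
(α is the longest common prefix among the alternatives). Repeat until
no nonterminal has two alternatives with a common prefix.

Round 1: L has alternatives sharing prefix 'd'. Introduce L': L → d L'
  Add: L' → ε
  Add: L' → d

No remaining common prefixes — done.

Resulting grammar:
L → d L'
L' → ε
L' → d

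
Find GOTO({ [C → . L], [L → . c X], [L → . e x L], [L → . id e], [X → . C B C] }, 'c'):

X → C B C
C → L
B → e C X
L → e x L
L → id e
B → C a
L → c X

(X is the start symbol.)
GOTO(I, 'c') = CLOSURE({ [A → αX.β] : [A → α.Xβ] ∈ I, X = 'c' })

Items with dot before 'c', with the dot advanced:
  [L → . c X] → [L → c . X]
Closure of the advanced items:
  [L → c . X] has the dot before X: add [X → . C B C]
  [X → . C B C] has the dot before C: add [C → . L]
  [C → . L] has the dot before L: add [L → . e x L], [L → . id e], [L → . c X]

GOTO = { [C → . L], [L → . c X], [L → . e x L], [L → . id e], [L → c . X], [X → . C B C] }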